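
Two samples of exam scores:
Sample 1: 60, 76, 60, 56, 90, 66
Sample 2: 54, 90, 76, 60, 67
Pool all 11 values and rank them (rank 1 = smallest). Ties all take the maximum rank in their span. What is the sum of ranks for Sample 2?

33

Sorted (ascending): 54, 56, 60, 60, 60, 66, 67, 76, 76, 90, 90
The 3 values of 60 occupy positions 3–5 → each gets rank 5.
The 2 values of 76 occupy positions 8–9 → each gets rank 9.
The 2 values of 90 occupy positions 10–11 → each gets rank 11.
Sample 2 values → pooled ranks: 54→1, 90→11, 76→9, 60→5, 67→7
Rank sum = 1 + 11 + 9 + 5 + 7 = 33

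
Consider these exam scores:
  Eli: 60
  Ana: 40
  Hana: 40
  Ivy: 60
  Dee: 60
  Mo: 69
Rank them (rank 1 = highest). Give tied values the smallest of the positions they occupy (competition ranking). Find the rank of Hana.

5

Sorted (descending): 69, 60, 60, 60, 40, 40
The 3 values of 60 occupy positions 2–4 → each gets rank 2.
The 2 values of 40 occupy positions 5–6 → each gets rank 5.
Hana has value 40 → rank 5.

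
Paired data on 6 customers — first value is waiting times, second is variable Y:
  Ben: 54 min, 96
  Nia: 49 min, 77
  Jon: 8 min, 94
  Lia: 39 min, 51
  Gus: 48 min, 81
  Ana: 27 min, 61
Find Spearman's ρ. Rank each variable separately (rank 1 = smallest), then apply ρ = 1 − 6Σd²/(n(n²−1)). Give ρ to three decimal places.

0.314

Ranks of variable 1: 6, 5, 1, 3, 4, 2
Ranks of variable 2: 6, 3, 5, 1, 4, 2
d = r₁ − r₂: 0, 2, -4, 2, 0, 0
d²: 0, 4, 16, 4, 0, 0; Σd² = 24
ρ = 1 − 6·24/(6·35) = 1 − 144/210 = 0.314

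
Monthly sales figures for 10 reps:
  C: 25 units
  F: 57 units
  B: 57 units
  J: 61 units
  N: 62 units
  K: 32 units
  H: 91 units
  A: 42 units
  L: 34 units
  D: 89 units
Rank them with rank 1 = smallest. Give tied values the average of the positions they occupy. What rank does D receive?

Sorted (ascending): 25, 32, 34, 42, 57, 57, 61, 62, 89, 91
The 2 values of 57 occupy positions 5–6 → average rank (5+6)/2 = 5.5.
D has value 89 units → rank 9.

9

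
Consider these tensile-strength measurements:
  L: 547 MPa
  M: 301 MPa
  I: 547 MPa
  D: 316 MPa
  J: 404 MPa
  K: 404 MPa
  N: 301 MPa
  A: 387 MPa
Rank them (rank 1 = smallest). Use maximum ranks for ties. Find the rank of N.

2

Sorted (ascending): 301, 301, 316, 387, 404, 404, 547, 547
The 2 values of 301 occupy positions 1–2 → each gets rank 2.
The 2 values of 404 occupy positions 5–6 → each gets rank 6.
The 2 values of 547 occupy positions 7–8 → each gets rank 8.
N has value 301 MPa → rank 2.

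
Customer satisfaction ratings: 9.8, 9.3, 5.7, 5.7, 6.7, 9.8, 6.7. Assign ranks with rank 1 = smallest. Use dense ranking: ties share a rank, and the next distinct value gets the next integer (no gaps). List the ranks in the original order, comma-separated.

Sorted (ascending): 5.7, 5.7, 6.7, 6.7, 9.3, 9.8, 9.8
The 2 values of 5.7 share dense rank 1.
The 2 values of 6.7 share dense rank 2.
The 2 values of 9.8 share dense rank 4.
Remaining distinct values take the next consecutive integers.

4, 3, 1, 1, 2, 4, 2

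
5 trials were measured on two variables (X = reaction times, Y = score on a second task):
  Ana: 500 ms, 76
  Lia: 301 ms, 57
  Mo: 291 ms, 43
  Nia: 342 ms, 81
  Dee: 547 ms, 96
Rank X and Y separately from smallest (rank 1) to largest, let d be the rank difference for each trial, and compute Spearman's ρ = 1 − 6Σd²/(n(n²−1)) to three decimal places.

Ranks of variable 1: 4, 2, 1, 3, 5
Ranks of variable 2: 3, 2, 1, 4, 5
d = r₁ − r₂: 1, 0, 0, -1, 0
d²: 1, 0, 0, 1, 0; Σd² = 2
ρ = 1 − 6·2/(5·24) = 1 − 12/120 = 0.900

0.900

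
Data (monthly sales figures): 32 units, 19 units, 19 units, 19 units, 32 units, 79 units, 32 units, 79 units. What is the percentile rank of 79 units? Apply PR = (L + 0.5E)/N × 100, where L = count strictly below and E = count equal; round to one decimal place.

N = 8.
Strictly below 79: 6. Equal to 79: 2.
PR = (6 + 0.5·2)/8 × 100 = 87.5

87.5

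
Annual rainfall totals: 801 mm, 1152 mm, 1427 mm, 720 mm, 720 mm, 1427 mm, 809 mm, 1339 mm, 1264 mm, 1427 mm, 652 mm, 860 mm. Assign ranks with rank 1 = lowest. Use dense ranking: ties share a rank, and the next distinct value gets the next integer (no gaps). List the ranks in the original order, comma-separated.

3, 6, 9, 2, 2, 9, 4, 8, 7, 9, 1, 5

Sorted (ascending): 652, 720, 720, 801, 809, 860, 1152, 1264, 1339, 1427, 1427, 1427
The 2 values of 720 share dense rank 2.
The 3 values of 1427 share dense rank 9.
Remaining distinct values take the next consecutive integers.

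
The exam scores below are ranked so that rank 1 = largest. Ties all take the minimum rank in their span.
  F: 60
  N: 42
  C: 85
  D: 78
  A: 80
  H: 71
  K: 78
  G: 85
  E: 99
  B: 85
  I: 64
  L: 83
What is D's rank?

7

Sorted (descending): 99, 85, 85, 85, 83, 80, 78, 78, 71, 64, 60, 42
The 3 values of 85 occupy positions 2–4 → each gets rank 2.
The 2 values of 78 occupy positions 7–8 → each gets rank 7.
D has value 78 → rank 7.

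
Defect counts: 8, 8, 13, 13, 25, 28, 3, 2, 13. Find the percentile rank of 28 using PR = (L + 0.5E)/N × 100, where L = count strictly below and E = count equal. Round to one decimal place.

94.4

N = 9.
Strictly below 28: 8. Equal to 28: 1.
PR = (8 + 0.5·1)/9 × 100 = 94.4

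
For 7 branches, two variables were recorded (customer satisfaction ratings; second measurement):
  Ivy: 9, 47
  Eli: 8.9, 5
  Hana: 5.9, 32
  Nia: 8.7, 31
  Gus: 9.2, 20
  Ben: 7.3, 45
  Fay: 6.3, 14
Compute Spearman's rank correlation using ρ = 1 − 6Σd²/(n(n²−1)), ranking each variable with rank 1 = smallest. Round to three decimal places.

Ranks of variable 1: 6, 5, 1, 4, 7, 3, 2
Ranks of variable 2: 7, 1, 5, 4, 3, 6, 2
d = r₁ − r₂: -1, 4, -4, 0, 4, -3, 0
d²: 1, 16, 16, 0, 16, 9, 0; Σd² = 58
ρ = 1 − 6·58/(7·48) = 1 − 348/336 = -0.036

-0.036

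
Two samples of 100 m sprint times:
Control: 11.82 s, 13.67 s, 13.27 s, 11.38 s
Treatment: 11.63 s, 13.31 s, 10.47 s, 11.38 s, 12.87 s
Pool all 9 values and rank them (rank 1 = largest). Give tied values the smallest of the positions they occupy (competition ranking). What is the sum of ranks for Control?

16

Sorted (descending): 13.67, 13.31, 13.27, 12.87, 11.82, 11.63, 11.38, 11.38, 10.47
The 2 values of 11.38 occupy positions 7–8 → each gets rank 7.
Control values → pooled ranks: 11.82→5, 13.67→1, 13.27→3, 11.38→7
Rank sum = 5 + 1 + 3 + 7 = 16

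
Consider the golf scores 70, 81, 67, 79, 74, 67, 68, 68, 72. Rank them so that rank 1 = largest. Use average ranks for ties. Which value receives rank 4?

72

Sorted (descending): 81, 79, 74, 72, 70, 68, 68, 67, 67
The 2 values of 68 occupy positions 6–7 → average rank (6+7)/2 = 6.5.
The 2 values of 67 occupy positions 8–9 → average rank (8+9)/2 = 8.5.
Rank 4 → value 72.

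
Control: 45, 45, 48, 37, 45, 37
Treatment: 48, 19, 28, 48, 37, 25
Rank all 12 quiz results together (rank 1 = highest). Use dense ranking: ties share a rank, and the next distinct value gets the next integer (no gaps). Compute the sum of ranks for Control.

13

Sorted (descending): 48, 48, 48, 45, 45, 45, 37, 37, 37, 28, 25, 19
The 3 values of 48 share dense rank 1.
The 3 values of 45 share dense rank 2.
The 3 values of 37 share dense rank 3.
Remaining distinct values take the next consecutive integers.
Control values → pooled ranks: 45→2, 45→2, 48→1, 37→3, 45→2, 37→3
Rank sum = 2 + 2 + 1 + 3 + 2 + 3 = 13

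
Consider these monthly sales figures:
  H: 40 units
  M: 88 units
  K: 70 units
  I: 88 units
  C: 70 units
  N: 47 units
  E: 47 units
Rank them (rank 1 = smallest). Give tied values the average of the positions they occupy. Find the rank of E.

2.5

Sorted (ascending): 40, 47, 47, 70, 70, 88, 88
The 2 values of 47 occupy positions 2–3 → average rank (2+3)/2 = 2.5.
The 2 values of 70 occupy positions 4–5 → average rank (4+5)/2 = 4.5.
The 2 values of 88 occupy positions 6–7 → average rank (6+7)/2 = 6.5.
E has value 47 units → rank 2.5.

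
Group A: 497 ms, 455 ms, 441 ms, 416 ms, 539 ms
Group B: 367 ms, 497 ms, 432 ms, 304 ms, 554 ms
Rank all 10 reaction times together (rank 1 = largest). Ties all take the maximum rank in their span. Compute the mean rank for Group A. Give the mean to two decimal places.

5.00

Sorted (descending): 554, 539, 497, 497, 455, 441, 432, 416, 367, 304
The 2 values of 497 occupy positions 3–4 → each gets rank 4.
Group A values → pooled ranks: 497→4, 455→5, 441→6, 416→8, 539→2
Mean rank = (4 + 5 + 6 + 8 + 2) / 5 = 5.00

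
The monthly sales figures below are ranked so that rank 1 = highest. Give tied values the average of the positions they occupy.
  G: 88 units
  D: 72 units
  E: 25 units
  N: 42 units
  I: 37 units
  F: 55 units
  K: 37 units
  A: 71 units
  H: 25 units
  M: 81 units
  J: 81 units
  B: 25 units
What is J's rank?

2.5

Sorted (descending): 88, 81, 81, 72, 71, 55, 42, 37, 37, 25, 25, 25
The 2 values of 81 occupy positions 2–3 → average rank (2+3)/2 = 2.5.
The 2 values of 37 occupy positions 8–9 → average rank (8+9)/2 = 8.5.
The 3 values of 25 occupy positions 10–12 → average rank 11.
J has value 81 units → rank 2.5.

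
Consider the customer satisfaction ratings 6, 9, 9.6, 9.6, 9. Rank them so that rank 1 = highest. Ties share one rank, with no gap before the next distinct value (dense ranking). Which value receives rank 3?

Sorted (descending): 9.6, 9.6, 9, 9, 6
The 2 values of 9.6 share dense rank 1.
The 2 values of 9 share dense rank 2.
Remaining distinct values take the next consecutive integers.
Rank 3 → value 6.

6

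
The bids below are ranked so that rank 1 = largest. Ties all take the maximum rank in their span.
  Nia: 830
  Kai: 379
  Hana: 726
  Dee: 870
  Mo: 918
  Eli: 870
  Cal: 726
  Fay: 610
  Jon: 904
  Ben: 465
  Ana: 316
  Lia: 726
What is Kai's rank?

11

Sorted (descending): 918, 904, 870, 870, 830, 726, 726, 726, 610, 465, 379, 316
The 2 values of 870 occupy positions 3–4 → each gets rank 4.
The 3 values of 726 occupy positions 6–8 → each gets rank 8.
Kai has value 379 → rank 11.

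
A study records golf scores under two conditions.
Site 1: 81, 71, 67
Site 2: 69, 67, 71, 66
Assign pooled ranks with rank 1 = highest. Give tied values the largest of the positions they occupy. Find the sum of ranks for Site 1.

10

Sorted (descending): 81, 71, 71, 69, 67, 67, 66
The 2 values of 71 occupy positions 2–3 → each gets rank 3.
The 2 values of 67 occupy positions 5–6 → each gets rank 6.
Site 1 values → pooled ranks: 81→1, 71→3, 67→6
Rank sum = 1 + 3 + 6 = 10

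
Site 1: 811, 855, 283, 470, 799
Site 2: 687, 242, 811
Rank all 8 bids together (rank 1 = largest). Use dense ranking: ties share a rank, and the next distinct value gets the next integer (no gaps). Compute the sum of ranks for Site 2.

Sorted (descending): 855, 811, 811, 799, 687, 470, 283, 242
The 2 values of 811 share dense rank 2.
Remaining distinct values take the next consecutive integers.
Site 2 values → pooled ranks: 687→4, 242→7, 811→2
Rank sum = 4 + 7 + 2 = 13

13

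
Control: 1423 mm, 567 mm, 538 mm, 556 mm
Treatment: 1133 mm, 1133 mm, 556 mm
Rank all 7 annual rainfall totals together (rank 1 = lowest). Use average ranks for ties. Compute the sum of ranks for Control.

14.5

Sorted (ascending): 538, 556, 556, 567, 1133, 1133, 1423
The 2 values of 556 occupy positions 2–3 → average rank (2+3)/2 = 2.5.
The 2 values of 1133 occupy positions 5–6 → average rank (5+6)/2 = 5.5.
Control values → pooled ranks: 1423→7, 567→4, 538→1, 556→2.5
Rank sum = 7 + 4 + 1 + 2.5 = 14.5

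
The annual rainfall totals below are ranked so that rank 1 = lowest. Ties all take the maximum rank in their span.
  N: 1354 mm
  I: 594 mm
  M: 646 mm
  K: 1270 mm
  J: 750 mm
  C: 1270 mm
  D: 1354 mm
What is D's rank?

Sorted (ascending): 594, 646, 750, 1270, 1270, 1354, 1354
The 2 values of 1270 occupy positions 4–5 → each gets rank 5.
The 2 values of 1354 occupy positions 6–7 → each gets rank 7.
D has value 1354 mm → rank 7.

7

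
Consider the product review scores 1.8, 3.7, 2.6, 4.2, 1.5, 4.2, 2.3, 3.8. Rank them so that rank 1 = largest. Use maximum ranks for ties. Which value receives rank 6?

2.3

Sorted (descending): 4.2, 4.2, 3.8, 3.7, 2.6, 2.3, 1.8, 1.5
The 2 values of 4.2 occupy positions 1–2 → each gets rank 2.
Rank 6 → value 2.3.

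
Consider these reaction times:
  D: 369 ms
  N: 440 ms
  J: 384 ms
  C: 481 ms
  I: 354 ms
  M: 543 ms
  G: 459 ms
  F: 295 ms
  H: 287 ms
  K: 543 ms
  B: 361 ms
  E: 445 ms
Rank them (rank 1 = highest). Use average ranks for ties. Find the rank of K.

Sorted (descending): 543, 543, 481, 459, 445, 440, 384, 369, 361, 354, 295, 287
The 2 values of 543 occupy positions 1–2 → average rank (1+2)/2 = 1.5.
K has value 543 ms → rank 1.5.

1.5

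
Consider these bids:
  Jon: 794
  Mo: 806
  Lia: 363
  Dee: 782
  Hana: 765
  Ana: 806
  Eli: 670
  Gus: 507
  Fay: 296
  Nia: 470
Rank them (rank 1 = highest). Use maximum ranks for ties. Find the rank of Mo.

2

Sorted (descending): 806, 806, 794, 782, 765, 670, 507, 470, 363, 296
The 2 values of 806 occupy positions 1–2 → each gets rank 2.
Mo has value 806 → rank 2.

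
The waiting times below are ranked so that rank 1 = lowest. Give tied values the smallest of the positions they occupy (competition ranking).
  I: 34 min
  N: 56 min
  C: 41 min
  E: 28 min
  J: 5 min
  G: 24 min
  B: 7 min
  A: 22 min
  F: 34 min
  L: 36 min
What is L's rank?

Sorted (ascending): 5, 7, 22, 24, 28, 34, 34, 36, 41, 56
The 2 values of 34 occupy positions 6–7 → each gets rank 6.
L has value 36 min → rank 8.

8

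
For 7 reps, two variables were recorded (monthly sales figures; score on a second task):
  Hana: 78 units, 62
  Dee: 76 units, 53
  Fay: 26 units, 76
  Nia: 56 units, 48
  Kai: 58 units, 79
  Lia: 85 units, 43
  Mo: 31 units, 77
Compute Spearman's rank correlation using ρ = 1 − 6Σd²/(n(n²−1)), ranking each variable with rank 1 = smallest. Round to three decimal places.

Ranks of variable 1: 6, 5, 1, 3, 4, 7, 2
Ranks of variable 2: 4, 3, 5, 2, 7, 1, 6
d = r₁ − r₂: 2, 2, -4, 1, -3, 6, -4
d²: 4, 4, 16, 1, 9, 36, 16; Σd² = 86
ρ = 1 − 6·86/(7·48) = 1 − 516/336 = -0.536

-0.536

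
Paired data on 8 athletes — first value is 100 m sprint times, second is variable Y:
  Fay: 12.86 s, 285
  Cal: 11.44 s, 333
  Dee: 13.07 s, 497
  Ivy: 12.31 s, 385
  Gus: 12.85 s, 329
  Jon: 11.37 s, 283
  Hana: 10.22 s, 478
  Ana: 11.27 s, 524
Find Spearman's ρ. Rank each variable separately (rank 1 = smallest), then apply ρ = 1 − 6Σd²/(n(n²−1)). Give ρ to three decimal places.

-0.190

Ranks of variable 1: 7, 4, 8, 5, 6, 3, 1, 2
Ranks of variable 2: 2, 4, 7, 5, 3, 1, 6, 8
d = r₁ − r₂: 5, 0, 1, 0, 3, 2, -5, -6
d²: 25, 0, 1, 0, 9, 4, 25, 36; Σd² = 100
ρ = 1 − 6·100/(8·63) = 1 − 600/504 = -0.190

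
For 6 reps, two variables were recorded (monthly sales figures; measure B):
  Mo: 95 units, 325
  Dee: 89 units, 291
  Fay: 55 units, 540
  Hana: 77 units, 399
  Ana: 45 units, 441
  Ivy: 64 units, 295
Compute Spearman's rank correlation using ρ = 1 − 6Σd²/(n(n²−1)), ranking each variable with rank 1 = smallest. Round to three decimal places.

Ranks of variable 1: 6, 5, 2, 4, 1, 3
Ranks of variable 2: 3, 1, 6, 4, 5, 2
d = r₁ − r₂: 3, 4, -4, 0, -4, 1
d²: 9, 16, 16, 0, 16, 1; Σd² = 58
ρ = 1 − 6·58/(6·35) = 1 − 348/210 = -0.657

-0.657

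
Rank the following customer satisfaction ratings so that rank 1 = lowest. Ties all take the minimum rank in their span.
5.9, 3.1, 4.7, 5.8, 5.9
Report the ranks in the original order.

Sorted (ascending): 3.1, 4.7, 5.8, 5.9, 5.9
The 2 values of 5.9 occupy positions 4–5 → each gets rank 4.

4, 1, 2, 3, 4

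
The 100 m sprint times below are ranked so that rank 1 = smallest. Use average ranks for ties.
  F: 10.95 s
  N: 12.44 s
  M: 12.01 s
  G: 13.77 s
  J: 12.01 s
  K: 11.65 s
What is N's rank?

Sorted (ascending): 10.95, 11.65, 12.01, 12.01, 12.44, 13.77
The 2 values of 12.01 occupy positions 3–4 → average rank (3+4)/2 = 3.5.
N has value 12.44 s → rank 5.

5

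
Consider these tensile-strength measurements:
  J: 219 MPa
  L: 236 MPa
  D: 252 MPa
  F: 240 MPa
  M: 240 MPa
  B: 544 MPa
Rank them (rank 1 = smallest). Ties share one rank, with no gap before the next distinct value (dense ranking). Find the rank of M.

3

Sorted (ascending): 219, 236, 240, 240, 252, 544
The 2 values of 240 share dense rank 3.
Remaining distinct values take the next consecutive integers.
M has value 240 MPa → rank 3.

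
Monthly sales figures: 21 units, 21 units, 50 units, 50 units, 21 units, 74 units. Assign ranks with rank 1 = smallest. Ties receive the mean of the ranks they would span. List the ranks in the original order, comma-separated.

2, 2, 4.5, 4.5, 2, 6

Sorted (ascending): 21, 21, 21, 50, 50, 74
The 3 values of 21 occupy positions 1–3 → average rank 2.
The 2 values of 50 occupy positions 4–5 → average rank (4+5)/2 = 4.5.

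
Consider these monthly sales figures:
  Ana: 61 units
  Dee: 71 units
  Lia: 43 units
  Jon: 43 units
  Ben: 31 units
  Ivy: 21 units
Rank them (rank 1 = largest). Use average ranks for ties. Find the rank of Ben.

Sorted (descending): 71, 61, 43, 43, 31, 21
The 2 values of 43 occupy positions 3–4 → average rank (3+4)/2 = 3.5.
Ben has value 31 units → rank 5.

5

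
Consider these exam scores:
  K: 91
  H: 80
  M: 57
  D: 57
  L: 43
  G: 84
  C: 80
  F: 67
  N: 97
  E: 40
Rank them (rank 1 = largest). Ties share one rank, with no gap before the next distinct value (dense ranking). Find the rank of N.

1

Sorted (descending): 97, 91, 84, 80, 80, 67, 57, 57, 43, 40
The 2 values of 80 share dense rank 4.
The 2 values of 57 share dense rank 6.
Remaining distinct values take the next consecutive integers.
N has value 97 → rank 1.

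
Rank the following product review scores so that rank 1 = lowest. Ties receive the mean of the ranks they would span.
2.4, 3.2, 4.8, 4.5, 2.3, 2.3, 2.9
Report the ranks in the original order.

Sorted (ascending): 2.3, 2.3, 2.4, 2.9, 3.2, 4.5, 4.8
The 2 values of 2.3 occupy positions 1–2 → average rank (1+2)/2 = 1.5.

3, 5, 7, 6, 1.5, 1.5, 4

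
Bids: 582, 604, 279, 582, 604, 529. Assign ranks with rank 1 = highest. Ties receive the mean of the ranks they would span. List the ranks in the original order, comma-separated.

Sorted (descending): 604, 604, 582, 582, 529, 279
The 2 values of 604 occupy positions 1–2 → average rank (1+2)/2 = 1.5.
The 2 values of 582 occupy positions 3–4 → average rank (3+4)/2 = 3.5.

3.5, 1.5, 6, 3.5, 1.5, 5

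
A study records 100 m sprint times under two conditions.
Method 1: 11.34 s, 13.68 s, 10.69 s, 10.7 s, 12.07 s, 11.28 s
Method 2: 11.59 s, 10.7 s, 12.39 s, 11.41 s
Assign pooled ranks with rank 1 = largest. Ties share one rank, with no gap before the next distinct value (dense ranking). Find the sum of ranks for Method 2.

19

Sorted (descending): 13.68, 12.39, 12.07, 11.59, 11.41, 11.34, 11.28, 10.7, 10.7, 10.69
The 2 values of 10.7 share dense rank 8.
Remaining distinct values take the next consecutive integers.
Method 2 values → pooled ranks: 11.59→4, 10.7→8, 12.39→2, 11.41→5
Rank sum = 4 + 8 + 2 + 5 = 19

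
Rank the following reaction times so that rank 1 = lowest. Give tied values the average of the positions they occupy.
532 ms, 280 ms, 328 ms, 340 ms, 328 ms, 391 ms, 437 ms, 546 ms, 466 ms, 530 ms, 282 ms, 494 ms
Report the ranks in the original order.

11, 1, 3.5, 5, 3.5, 6, 7, 12, 8, 10, 2, 9

Sorted (ascending): 280, 282, 328, 328, 340, 391, 437, 466, 494, 530, 532, 546
The 2 values of 328 occupy positions 3–4 → average rank (3+4)/2 = 3.5.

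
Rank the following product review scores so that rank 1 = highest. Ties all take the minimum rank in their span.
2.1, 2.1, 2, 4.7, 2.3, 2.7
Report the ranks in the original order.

Sorted (descending): 4.7, 2.7, 2.3, 2.1, 2.1, 2
The 2 values of 2.1 occupy positions 4–5 → each gets rank 4.

4, 4, 6, 1, 3, 2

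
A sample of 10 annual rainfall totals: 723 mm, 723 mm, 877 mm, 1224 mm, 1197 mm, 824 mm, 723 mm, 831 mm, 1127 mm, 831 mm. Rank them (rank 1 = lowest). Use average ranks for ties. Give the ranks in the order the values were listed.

2, 2, 7, 10, 9, 4, 2, 5.5, 8, 5.5

Sorted (ascending): 723, 723, 723, 824, 831, 831, 877, 1127, 1197, 1224
The 3 values of 723 occupy positions 1–3 → average rank 2.
The 2 values of 831 occupy positions 5–6 → average rank (5+6)/2 = 5.5.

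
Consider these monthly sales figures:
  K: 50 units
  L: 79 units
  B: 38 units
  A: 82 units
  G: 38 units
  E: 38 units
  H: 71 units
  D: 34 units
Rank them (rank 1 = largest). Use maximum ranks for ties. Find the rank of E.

Sorted (descending): 82, 79, 71, 50, 38, 38, 38, 34
The 3 values of 38 occupy positions 5–7 → each gets rank 7.
E has value 38 units → rank 7.

7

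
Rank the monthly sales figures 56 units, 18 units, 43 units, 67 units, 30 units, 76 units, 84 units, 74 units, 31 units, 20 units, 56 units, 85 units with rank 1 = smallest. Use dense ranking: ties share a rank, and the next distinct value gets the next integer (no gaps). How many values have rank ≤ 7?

Sorted (ascending): 18, 20, 30, 31, 43, 56, 56, 67, 74, 76, 84, 85
The 2 values of 56 share dense rank 6.
Remaining distinct values take the next consecutive integers.
Ranks ≤ 7: {1, 2, 3, 4, 5, 6, 6, 7} → 8 values.

8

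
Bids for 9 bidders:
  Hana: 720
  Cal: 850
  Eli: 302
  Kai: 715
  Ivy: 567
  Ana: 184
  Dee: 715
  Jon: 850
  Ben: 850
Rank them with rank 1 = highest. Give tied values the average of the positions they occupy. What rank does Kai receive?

Sorted (descending): 850, 850, 850, 720, 715, 715, 567, 302, 184
The 3 values of 850 occupy positions 1–3 → average rank 2.
The 2 values of 715 occupy positions 5–6 → average rank (5+6)/2 = 5.5.
Kai has value 715 → rank 5.5.

5.5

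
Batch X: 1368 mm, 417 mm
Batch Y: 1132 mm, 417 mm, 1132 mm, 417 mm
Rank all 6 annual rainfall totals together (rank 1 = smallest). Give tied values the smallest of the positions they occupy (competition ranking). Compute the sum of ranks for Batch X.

7

Sorted (ascending): 417, 417, 417, 1132, 1132, 1368
The 3 values of 417 occupy positions 1–3 → each gets rank 1.
The 2 values of 1132 occupy positions 4–5 → each gets rank 4.
Batch X values → pooled ranks: 1368→6, 417→1
Rank sum = 6 + 1 = 7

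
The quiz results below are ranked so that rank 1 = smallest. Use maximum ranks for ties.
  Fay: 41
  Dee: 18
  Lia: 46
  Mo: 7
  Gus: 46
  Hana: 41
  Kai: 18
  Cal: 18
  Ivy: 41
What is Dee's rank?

Sorted (ascending): 7, 18, 18, 18, 41, 41, 41, 46, 46
The 3 values of 18 occupy positions 2–4 → each gets rank 4.
The 3 values of 41 occupy positions 5–7 → each gets rank 7.
The 2 values of 46 occupy positions 8–9 → each gets rank 9.
Dee has value 18 → rank 4.

4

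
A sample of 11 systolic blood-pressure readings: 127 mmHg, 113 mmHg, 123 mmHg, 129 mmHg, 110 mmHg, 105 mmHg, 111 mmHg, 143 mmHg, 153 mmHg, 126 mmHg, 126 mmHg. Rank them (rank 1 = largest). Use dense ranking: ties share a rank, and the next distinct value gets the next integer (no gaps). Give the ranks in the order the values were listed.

4, 7, 6, 3, 9, 10, 8, 2, 1, 5, 5

Sorted (descending): 153, 143, 129, 127, 126, 126, 123, 113, 111, 110, 105
The 2 values of 126 share dense rank 5.
Remaining distinct values take the next consecutive integers.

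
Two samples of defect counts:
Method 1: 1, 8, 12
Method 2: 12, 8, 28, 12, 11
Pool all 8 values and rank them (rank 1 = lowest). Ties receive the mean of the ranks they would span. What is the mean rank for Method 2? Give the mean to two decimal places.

Sorted (ascending): 1, 8, 8, 11, 12, 12, 12, 28
The 2 values of 8 occupy positions 2–3 → average rank (2+3)/2 = 2.5.
The 3 values of 12 occupy positions 5–7 → average rank 6.
Method 2 values → pooled ranks: 12→6, 8→2.5, 28→8, 12→6, 11→4
Mean rank = (6 + 2.5 + 8 + 6 + 4) / 5 = 5.30

5.30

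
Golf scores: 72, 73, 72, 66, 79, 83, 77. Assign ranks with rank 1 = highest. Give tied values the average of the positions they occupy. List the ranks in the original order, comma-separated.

5.5, 4, 5.5, 7, 2, 1, 3

Sorted (descending): 83, 79, 77, 73, 72, 72, 66
The 2 values of 72 occupy positions 5–6 → average rank (5+6)/2 = 5.5.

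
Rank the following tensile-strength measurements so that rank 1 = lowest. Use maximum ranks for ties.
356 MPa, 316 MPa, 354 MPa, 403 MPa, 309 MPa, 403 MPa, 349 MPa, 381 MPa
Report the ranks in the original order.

Sorted (ascending): 309, 316, 349, 354, 356, 381, 403, 403
The 2 values of 403 occupy positions 7–8 → each gets rank 8.

5, 2, 4, 8, 1, 8, 3, 6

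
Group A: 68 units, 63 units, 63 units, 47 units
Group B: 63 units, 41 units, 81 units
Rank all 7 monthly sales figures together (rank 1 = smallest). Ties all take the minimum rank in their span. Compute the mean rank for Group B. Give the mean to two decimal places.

3.67

Sorted (ascending): 41, 47, 63, 63, 63, 68, 81
The 3 values of 63 occupy positions 3–5 → each gets rank 3.
Group B values → pooled ranks: 63→3, 41→1, 81→7
Mean rank = (3 + 1 + 7) / 3 = 3.67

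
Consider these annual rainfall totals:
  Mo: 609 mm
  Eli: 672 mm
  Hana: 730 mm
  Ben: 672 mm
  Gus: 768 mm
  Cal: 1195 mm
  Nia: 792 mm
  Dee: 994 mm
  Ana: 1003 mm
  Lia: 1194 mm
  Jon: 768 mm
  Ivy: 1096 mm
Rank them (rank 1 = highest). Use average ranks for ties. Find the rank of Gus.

7.5

Sorted (descending): 1195, 1194, 1096, 1003, 994, 792, 768, 768, 730, 672, 672, 609
The 2 values of 768 occupy positions 7–8 → average rank (7+8)/2 = 7.5.
The 2 values of 672 occupy positions 10–11 → average rank (10+11)/2 = 10.5.
Gus has value 768 mm → rank 7.5.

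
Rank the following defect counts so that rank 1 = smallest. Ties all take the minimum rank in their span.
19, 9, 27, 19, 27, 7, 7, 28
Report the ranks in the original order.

Sorted (ascending): 7, 7, 9, 19, 19, 27, 27, 28
The 2 values of 7 occupy positions 1–2 → each gets rank 1.
The 2 values of 19 occupy positions 4–5 → each gets rank 4.
The 2 values of 27 occupy positions 6–7 → each gets rank 6.

4, 3, 6, 4, 6, 1, 1, 8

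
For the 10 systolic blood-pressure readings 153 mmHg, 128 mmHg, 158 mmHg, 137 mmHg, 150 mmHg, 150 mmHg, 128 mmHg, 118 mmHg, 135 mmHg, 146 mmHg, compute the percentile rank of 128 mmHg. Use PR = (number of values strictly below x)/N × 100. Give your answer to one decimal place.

10.0

N = 10.
Strictly below 128: 1. Equal to 128: 2.
PR = 1/10 × 100 = 10.0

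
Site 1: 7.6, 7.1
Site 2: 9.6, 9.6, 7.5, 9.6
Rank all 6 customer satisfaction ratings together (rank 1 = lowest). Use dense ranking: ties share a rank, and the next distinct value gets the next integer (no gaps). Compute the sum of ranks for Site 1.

Sorted (ascending): 7.1, 7.5, 7.6, 9.6, 9.6, 9.6
The 3 values of 9.6 share dense rank 4.
Remaining distinct values take the next consecutive integers.
Site 1 values → pooled ranks: 7.6→3, 7.1→1
Rank sum = 3 + 1 = 4

4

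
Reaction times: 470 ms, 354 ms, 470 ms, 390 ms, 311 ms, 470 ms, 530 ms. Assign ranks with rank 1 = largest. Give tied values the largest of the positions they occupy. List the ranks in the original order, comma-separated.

Sorted (descending): 530, 470, 470, 470, 390, 354, 311
The 3 values of 470 occupy positions 2–4 → each gets rank 4.

4, 6, 4, 5, 7, 4, 1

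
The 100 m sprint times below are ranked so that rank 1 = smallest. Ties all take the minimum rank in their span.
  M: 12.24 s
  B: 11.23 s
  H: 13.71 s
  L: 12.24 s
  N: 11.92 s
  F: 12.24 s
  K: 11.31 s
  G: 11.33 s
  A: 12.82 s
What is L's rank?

Sorted (ascending): 11.23, 11.31, 11.33, 11.92, 12.24, 12.24, 12.24, 12.82, 13.71
The 3 values of 12.24 occupy positions 5–7 → each gets rank 5.
L has value 12.24 s → rank 5.

5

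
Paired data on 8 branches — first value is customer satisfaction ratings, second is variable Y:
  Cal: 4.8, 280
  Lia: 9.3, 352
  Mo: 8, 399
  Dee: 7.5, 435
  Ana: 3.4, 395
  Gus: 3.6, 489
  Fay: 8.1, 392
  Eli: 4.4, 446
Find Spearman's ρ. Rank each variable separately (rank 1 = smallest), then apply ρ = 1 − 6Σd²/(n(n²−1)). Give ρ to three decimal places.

Ranks of variable 1: 4, 8, 6, 5, 1, 2, 7, 3
Ranks of variable 2: 1, 2, 5, 6, 4, 8, 3, 7
d = r₁ − r₂: 3, 6, 1, -1, -3, -6, 4, -4
d²: 9, 36, 1, 1, 9, 36, 16, 16; Σd² = 124
ρ = 1 − 6·124/(8·63) = 1 − 744/504 = -0.476

-0.476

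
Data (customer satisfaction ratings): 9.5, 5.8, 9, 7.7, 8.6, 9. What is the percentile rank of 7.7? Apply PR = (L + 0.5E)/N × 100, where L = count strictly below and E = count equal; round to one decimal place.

N = 6.
Strictly below 7.7: 1. Equal to 7.7: 1.
PR = (1 + 0.5·1)/6 × 100 = 25.0

25.0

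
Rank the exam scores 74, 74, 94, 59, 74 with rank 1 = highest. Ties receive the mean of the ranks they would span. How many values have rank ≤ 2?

Sorted (descending): 94, 74, 74, 74, 59
The 3 values of 74 occupy positions 2–4 → average rank 3.
Ranks ≤ 2: {1} → 1 value.

1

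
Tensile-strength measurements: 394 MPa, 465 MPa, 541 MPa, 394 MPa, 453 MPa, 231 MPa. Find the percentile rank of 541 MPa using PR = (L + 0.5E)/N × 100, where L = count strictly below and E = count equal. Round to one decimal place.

N = 6.
Strictly below 541: 5. Equal to 541: 1.
PR = (5 + 0.5·1)/6 × 100 = 91.7

91.7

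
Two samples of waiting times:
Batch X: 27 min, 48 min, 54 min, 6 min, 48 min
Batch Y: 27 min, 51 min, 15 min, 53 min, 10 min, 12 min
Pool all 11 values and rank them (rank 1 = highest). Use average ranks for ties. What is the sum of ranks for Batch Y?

38.5

Sorted (descending): 54, 53, 51, 48, 48, 27, 27, 15, 12, 10, 6
The 2 values of 48 occupy positions 4–5 → average rank (4+5)/2 = 4.5.
The 2 values of 27 occupy positions 6–7 → average rank (6+7)/2 = 6.5.
Batch Y values → pooled ranks: 27→6.5, 51→3, 15→8, 53→2, 10→10, 12→9
Rank sum = 6.5 + 3 + 8 + 2 + 10 + 9 = 38.5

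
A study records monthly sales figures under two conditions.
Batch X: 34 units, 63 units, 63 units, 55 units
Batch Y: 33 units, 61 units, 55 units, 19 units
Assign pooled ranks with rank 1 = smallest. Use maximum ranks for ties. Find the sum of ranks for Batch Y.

14

Sorted (ascending): 19, 33, 34, 55, 55, 61, 63, 63
The 2 values of 55 occupy positions 4–5 → each gets rank 5.
The 2 values of 63 occupy positions 7–8 → each gets rank 8.
Batch Y values → pooled ranks: 33→2, 61→6, 55→5, 19→1
Rank sum = 2 + 6 + 5 + 1 = 14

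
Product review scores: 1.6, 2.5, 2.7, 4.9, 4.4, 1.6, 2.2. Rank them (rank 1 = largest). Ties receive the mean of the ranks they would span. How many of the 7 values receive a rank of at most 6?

Sorted (descending): 4.9, 4.4, 2.7, 2.5, 2.2, 1.6, 1.6
The 2 values of 1.6 occupy positions 6–7 → average rank (6+7)/2 = 6.5.
Ranks ≤ 6: {1, 2, 3, 4, 5} → 5 values.

5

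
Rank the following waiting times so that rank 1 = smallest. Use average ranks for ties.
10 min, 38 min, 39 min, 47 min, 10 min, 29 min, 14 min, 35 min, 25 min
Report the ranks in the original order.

Sorted (ascending): 10, 10, 14, 25, 29, 35, 38, 39, 47
The 2 values of 10 occupy positions 1–2 → average rank (1+2)/2 = 1.5.

1.5, 7, 8, 9, 1.5, 5, 3, 6, 4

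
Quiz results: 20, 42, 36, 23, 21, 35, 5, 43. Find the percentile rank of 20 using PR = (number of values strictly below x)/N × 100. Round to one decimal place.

N = 8.
Strictly below 20: 1. Equal to 20: 1.
PR = 1/8 × 100 = 12.5

12.5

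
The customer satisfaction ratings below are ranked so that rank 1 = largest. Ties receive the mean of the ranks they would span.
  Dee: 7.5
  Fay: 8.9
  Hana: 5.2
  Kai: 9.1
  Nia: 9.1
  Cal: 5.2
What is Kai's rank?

Sorted (descending): 9.1, 9.1, 8.9, 7.5, 5.2, 5.2
The 2 values of 9.1 occupy positions 1–2 → average rank (1+2)/2 = 1.5.
The 2 values of 5.2 occupy positions 5–6 → average rank (5+6)/2 = 5.5.
Kai has value 9.1 → rank 1.5.

1.5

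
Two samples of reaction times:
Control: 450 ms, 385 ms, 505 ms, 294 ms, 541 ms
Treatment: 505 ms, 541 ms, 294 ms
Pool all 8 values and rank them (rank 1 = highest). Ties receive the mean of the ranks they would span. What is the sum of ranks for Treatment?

Sorted (descending): 541, 541, 505, 505, 450, 385, 294, 294
The 2 values of 541 occupy positions 1–2 → average rank (1+2)/2 = 1.5.
The 2 values of 505 occupy positions 3–4 → average rank (3+4)/2 = 3.5.
The 2 values of 294 occupy positions 7–8 → average rank (7+8)/2 = 7.5.
Treatment values → pooled ranks: 505→3.5, 541→1.5, 294→7.5
Rank sum = 3.5 + 1.5 + 7.5 = 12.5

12.5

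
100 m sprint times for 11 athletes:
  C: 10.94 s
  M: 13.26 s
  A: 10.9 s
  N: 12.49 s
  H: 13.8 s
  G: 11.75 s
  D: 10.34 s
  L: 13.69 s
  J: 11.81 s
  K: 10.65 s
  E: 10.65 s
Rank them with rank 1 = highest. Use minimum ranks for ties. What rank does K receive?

9

Sorted (descending): 13.8, 13.69, 13.26, 12.49, 11.81, 11.75, 10.94, 10.9, 10.65, 10.65, 10.34
The 2 values of 10.65 occupy positions 9–10 → each gets rank 9.
K has value 10.65 s → rank 9.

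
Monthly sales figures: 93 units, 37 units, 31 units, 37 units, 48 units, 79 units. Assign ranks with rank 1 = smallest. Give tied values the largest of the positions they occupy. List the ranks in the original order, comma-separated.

6, 3, 1, 3, 4, 5

Sorted (ascending): 31, 37, 37, 48, 79, 93
The 2 values of 37 occupy positions 2–3 → each gets rank 3.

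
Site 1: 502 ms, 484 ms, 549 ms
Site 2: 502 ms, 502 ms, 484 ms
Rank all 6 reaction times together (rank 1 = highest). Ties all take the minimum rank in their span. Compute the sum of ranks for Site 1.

8

Sorted (descending): 549, 502, 502, 502, 484, 484
The 3 values of 502 occupy positions 2–4 → each gets rank 2.
The 2 values of 484 occupy positions 5–6 → each gets rank 5.
Site 1 values → pooled ranks: 502→2, 484→5, 549→1
Rank sum = 2 + 5 + 1 = 8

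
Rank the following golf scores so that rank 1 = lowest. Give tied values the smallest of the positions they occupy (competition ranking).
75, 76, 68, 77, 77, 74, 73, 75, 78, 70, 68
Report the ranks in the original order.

Sorted (ascending): 68, 68, 70, 73, 74, 75, 75, 76, 77, 77, 78
The 2 values of 68 occupy positions 1–2 → each gets rank 1.
The 2 values of 75 occupy positions 6–7 → each gets rank 6.
The 2 values of 77 occupy positions 9–10 → each gets rank 9.

6, 8, 1, 9, 9, 5, 4, 6, 11, 3, 1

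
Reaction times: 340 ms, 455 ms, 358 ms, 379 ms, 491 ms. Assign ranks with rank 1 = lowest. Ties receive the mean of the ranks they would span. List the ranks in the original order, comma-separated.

Sorted (ascending): 340, 358, 379, 455, 491
No ties — each value takes its position as its rank.

1, 4, 2, 3, 5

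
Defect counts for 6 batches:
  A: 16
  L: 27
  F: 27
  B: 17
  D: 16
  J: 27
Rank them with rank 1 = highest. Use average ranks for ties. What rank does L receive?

Sorted (descending): 27, 27, 27, 17, 16, 16
The 3 values of 27 occupy positions 1–3 → average rank 2.
The 2 values of 16 occupy positions 5–6 → average rank (5+6)/2 = 5.5.
L has value 27 → rank 2.

2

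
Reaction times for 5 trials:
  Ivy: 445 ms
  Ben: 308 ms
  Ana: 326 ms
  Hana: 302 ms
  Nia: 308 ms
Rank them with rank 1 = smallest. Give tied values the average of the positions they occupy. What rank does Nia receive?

Sorted (ascending): 302, 308, 308, 326, 445
The 2 values of 308 occupy positions 2–3 → average rank (2+3)/2 = 2.5.
Nia has value 308 ms → rank 2.5.

2.5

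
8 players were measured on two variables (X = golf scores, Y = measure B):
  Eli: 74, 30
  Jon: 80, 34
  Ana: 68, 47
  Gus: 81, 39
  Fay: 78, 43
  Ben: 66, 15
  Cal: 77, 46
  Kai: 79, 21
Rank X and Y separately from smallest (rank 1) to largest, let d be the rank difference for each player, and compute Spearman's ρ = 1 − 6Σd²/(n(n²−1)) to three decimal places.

0.048

Ranks of variable 1: 3, 7, 2, 8, 5, 1, 4, 6
Ranks of variable 2: 3, 4, 8, 5, 6, 1, 7, 2
d = r₁ − r₂: 0, 3, -6, 3, -1, 0, -3, 4
d²: 0, 9, 36, 9, 1, 0, 9, 16; Σd² = 80
ρ = 1 − 6·80/(8·63) = 1 − 480/504 = 0.048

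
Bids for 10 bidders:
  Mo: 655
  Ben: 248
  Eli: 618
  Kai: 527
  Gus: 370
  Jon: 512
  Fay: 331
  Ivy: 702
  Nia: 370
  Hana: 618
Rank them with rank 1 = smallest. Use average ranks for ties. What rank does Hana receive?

Sorted (ascending): 248, 331, 370, 370, 512, 527, 618, 618, 655, 702
The 2 values of 370 occupy positions 3–4 → average rank (3+4)/2 = 3.5.
The 2 values of 618 occupy positions 7–8 → average rank (7+8)/2 = 7.5.
Hana has value 618 → rank 7.5.

7.5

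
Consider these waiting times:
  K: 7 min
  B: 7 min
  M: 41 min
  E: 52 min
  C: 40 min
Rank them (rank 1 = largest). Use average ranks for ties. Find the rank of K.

Sorted (descending): 52, 41, 40, 7, 7
The 2 values of 7 occupy positions 4–5 → average rank (4+5)/2 = 4.5.
K has value 7 min → rank 4.5.

4.5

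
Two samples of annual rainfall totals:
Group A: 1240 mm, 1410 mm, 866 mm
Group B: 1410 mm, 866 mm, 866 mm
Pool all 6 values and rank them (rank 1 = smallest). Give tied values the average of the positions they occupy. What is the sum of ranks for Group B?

9.5

Sorted (ascending): 866, 866, 866, 1240, 1410, 1410
The 3 values of 866 occupy positions 1–3 → average rank 2.
The 2 values of 1410 occupy positions 5–6 → average rank (5+6)/2 = 5.5.
Group B values → pooled ranks: 1410→5.5, 866→2, 866→2
Rank sum = 5.5 + 2 + 2 = 9.5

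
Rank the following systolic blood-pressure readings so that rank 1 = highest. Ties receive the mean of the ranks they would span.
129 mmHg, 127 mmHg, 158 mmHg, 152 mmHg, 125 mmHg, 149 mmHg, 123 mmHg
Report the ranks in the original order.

4, 5, 1, 2, 6, 3, 7

Sorted (descending): 158, 152, 149, 129, 127, 125, 123
No ties — each value takes its position as its rank.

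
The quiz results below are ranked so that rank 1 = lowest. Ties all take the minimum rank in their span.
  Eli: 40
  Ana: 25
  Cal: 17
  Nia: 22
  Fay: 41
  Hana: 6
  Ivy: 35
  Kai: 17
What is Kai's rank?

Sorted (ascending): 6, 17, 17, 22, 25, 35, 40, 41
The 2 values of 17 occupy positions 2–3 → each gets rank 2.
Kai has value 17 → rank 2.

2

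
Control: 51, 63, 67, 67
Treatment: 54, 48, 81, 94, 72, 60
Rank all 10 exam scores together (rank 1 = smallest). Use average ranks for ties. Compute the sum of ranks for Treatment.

Sorted (ascending): 48, 51, 54, 60, 63, 67, 67, 72, 81, 94
The 2 values of 67 occupy positions 6–7 → average rank (6+7)/2 = 6.5.
Treatment values → pooled ranks: 54→3, 48→1, 81→9, 94→10, 72→8, 60→4
Rank sum = 3 + 1 + 9 + 10 + 8 + 4 = 35

35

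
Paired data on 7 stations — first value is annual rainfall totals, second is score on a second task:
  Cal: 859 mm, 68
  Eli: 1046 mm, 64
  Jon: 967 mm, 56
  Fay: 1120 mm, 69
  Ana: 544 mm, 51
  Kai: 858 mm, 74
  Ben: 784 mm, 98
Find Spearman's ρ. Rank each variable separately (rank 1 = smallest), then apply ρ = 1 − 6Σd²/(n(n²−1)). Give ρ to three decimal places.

0.000

Ranks of variable 1: 4, 6, 5, 7, 1, 3, 2
Ranks of variable 2: 4, 3, 2, 5, 1, 6, 7
d = r₁ − r₂: 0, 3, 3, 2, 0, -3, -5
d²: 0, 9, 9, 4, 0, 9, 25; Σd² = 56
ρ = 1 − 6·56/(7·48) = 1 − 336/336 = 0.000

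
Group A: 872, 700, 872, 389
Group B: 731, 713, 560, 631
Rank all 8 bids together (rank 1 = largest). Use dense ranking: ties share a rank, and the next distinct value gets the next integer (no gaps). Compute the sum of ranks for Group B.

16

Sorted (descending): 872, 872, 731, 713, 700, 631, 560, 389
The 2 values of 872 share dense rank 1.
Remaining distinct values take the next consecutive integers.
Group B values → pooled ranks: 731→2, 713→3, 560→6, 631→5
Rank sum = 2 + 3 + 6 + 5 = 16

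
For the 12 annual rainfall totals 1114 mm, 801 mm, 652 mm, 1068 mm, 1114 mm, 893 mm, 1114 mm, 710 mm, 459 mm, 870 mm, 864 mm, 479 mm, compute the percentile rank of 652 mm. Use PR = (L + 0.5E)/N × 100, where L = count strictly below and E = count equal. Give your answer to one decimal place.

N = 12.
Strictly below 652: 2. Equal to 652: 1.
PR = (2 + 0.5·1)/12 × 100 = 20.8

20.8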